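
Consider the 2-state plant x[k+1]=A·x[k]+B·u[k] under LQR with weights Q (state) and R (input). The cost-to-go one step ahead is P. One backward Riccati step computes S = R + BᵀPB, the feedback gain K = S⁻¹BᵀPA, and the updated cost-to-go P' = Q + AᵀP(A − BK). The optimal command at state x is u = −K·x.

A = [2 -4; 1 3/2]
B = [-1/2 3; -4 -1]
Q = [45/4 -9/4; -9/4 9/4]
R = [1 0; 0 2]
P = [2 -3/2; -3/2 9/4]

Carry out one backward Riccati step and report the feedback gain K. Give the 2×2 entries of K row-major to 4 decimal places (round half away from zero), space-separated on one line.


BᵀP = [5.0000 -8.2500; 7.5000 -6.7500]
S = R + BᵀPB = [1 0; 0 2] + [30.5000 23.2500; 23.2500 29.2500] = [31.5000 23.2500; 23.2500 31.2500]
BᵀPA = [1.7500 -32.3750; 8.2500 -40.1250]
K = S⁻¹·BᵀPA = [-0.3090 -0.1776; 0.4939 -1.1519]
A−BK = [0.3639 -0.6332; 0.2580 -0.3622]
AᵀP(A−BK) = [0.7162 -1.3112; -1.3112 3.0941]
P' = Q + AᵀP(A−BK) = [11.9662 -3.5612; -3.5612 5.3441]
tr(P') = 17.3104

-0.3090 -0.1776 0.4939 -1.1519


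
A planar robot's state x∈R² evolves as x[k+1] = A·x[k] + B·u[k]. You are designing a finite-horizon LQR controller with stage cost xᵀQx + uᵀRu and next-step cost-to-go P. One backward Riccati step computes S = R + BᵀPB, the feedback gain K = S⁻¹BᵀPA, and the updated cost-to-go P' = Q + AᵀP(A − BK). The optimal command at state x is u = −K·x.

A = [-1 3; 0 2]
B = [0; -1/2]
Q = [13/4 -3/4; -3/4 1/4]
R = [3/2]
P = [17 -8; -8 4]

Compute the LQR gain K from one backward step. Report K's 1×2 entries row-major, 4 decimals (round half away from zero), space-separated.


-1.6000 3.2000

BᵀP = [4.0000 -2.0000]
S = R + BᵀPB = [3/2] + [1.0000] = [2.5000]
BᵀPA = [-4.0000 8.0000]
K = S⁻¹·BᵀPA = [-1.6000 3.2000]
A−BK = [-1.0000 3.0000; -0.8000 3.6000]
AᵀP(A−BK) = [10.6000 -22.2000; -22.2000 47.4000]
P' = Q + AᵀP(A−BK) = [13.8500 -22.9500; -22.9500 47.6500]
tr(P') = 61.5000


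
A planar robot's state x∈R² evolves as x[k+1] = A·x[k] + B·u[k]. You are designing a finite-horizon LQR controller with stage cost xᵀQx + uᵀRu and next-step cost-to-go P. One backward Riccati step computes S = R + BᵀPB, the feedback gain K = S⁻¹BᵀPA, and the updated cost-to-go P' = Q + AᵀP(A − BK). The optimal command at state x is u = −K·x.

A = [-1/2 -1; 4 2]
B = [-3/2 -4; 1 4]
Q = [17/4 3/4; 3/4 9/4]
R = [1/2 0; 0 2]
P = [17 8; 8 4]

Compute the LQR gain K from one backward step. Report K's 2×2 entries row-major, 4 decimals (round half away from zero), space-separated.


BᵀP = [-17.5000 -8.0000; -36.0000 -16.0000]
S = R + BᵀPB = [1/2 0; 0 2] + [18.2500 38.0000; 38.0000 80.0000] = [18.7500 38.0000; 38.0000 82.0000]
BᵀPA = [-23.2500 1.5000; -46.0000 4.0000]
K = S⁻¹·BᵀPA = [-1.6952 -0.3102; 0.2246 0.1925]
A−BK = [-2.1444 -0.6952; 4.7968 1.5401]
AᵀP(A−BK) = [7.1684 2.1444; 2.1444 0.6952]
P' = Q + AᵀP(A−BK) = [11.4184 2.8944; 2.8944 2.9452]
tr(P') = 14.3636

-1.6952 -0.3102 0.2246 0.1925


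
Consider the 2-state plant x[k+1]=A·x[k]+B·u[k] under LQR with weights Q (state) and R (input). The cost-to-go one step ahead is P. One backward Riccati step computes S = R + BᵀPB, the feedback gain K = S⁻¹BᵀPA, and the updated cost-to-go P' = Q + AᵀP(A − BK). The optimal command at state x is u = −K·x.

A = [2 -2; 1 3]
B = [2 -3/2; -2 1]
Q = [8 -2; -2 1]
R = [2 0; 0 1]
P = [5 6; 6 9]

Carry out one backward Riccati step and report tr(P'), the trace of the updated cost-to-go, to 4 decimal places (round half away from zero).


45.4681

BᵀP = [-2.0000 -6.0000; -1.5000 0.0000]
S = R + BᵀPB = [2 0; 0 1] + [8.0000 -3.0000; -3.0000 2.2500] = [10.0000 -3.0000; -3.0000 3.2500]
BᵀPA = [-10.0000 -14.0000; -3.0000 3.0000]
K = S⁻¹·BᵀPA = [-1.7660 -1.5532; -2.5532 -0.5106]
A−BK = [1.7021 0.3404; 0.0213 0.4043]
AᵀP(A−BK) = [27.6809 13.9362; 13.9362 8.7872]
P' = Q + AᵀP(A−BK) = [35.6809 11.9362; 11.9362 9.7872]
tr(P') = 45.4681


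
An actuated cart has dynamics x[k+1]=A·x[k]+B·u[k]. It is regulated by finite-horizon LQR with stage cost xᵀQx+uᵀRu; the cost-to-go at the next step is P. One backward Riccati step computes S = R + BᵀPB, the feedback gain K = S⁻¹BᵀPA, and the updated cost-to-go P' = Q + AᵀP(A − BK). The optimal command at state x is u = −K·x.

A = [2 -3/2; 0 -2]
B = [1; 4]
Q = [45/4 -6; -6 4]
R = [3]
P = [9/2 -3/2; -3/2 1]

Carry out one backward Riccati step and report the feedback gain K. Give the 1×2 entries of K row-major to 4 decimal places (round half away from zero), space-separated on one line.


BᵀP = [-1.5000 2.5000]
S = R + BᵀPB = [3] + [8.5000] = [11.5000]
BᵀPA = [-3.0000 -2.7500]
K = S⁻¹·BᵀPA = [-0.2609 -0.2391]
A−BK = [2.2609 -1.2609; 1.0435 -1.0435]
AᵀP(A−BK) = [17.2174 -8.2174; -8.2174 4.4674]
P' = Q + AᵀP(A−BK) = [28.4674 -14.2174; -14.2174 8.4674]
tr(P') = 36.9348

-0.2609 -0.2391


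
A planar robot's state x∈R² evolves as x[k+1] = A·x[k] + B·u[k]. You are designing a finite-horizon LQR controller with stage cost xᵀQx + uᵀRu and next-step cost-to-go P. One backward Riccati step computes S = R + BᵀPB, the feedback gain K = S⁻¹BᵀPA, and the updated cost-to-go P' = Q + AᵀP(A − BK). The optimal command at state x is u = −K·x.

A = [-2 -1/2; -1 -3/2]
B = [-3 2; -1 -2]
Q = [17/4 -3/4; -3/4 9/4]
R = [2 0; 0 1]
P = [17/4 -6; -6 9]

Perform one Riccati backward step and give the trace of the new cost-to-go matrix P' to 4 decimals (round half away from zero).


7.3375

BᵀP = [-6.7500 9.0000; 20.5000 -30.0000]
S = R + BᵀPB = [2 0; 0 1] + [11.2500 -31.5000; -31.5000 101.0000] = [13.2500 -31.5000; -31.5000 102.0000]
BᵀPA = [4.5000 -10.1250; -11.0000 34.7500]
K = S⁻¹·BᵀPA = [0.3132 0.1722; -0.0111 0.3939]
A−BK = [-1.0383 -0.7711; -0.7091 -0.5400]
AᵀP(A−BK) = [0.4683 0.3076; 0.3076 0.3692]
P' = Q + AᵀP(A−BK) = [4.7183 -0.4424; -0.4424 2.6192]
tr(P') = 7.3375


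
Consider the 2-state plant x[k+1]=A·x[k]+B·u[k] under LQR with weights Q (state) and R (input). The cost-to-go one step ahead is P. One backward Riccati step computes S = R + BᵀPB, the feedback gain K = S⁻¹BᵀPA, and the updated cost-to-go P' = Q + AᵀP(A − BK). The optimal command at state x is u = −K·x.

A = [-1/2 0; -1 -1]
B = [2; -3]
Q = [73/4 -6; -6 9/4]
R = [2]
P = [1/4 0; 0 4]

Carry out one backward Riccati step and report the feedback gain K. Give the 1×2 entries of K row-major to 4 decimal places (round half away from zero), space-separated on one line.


BᵀP = [0.5000 -12.0000]
S = R + BᵀPB = [2] + [37.0000] = [39.0000]
BᵀPA = [11.7500 12.0000]
K = S⁻¹·BᵀPA = [0.3013 0.3077]
A−BK = [-1.1026 -0.6154; -0.0962 -0.0769]
AᵀP(A−BK) = [0.5224 0.3846; 0.3846 0.3077]
P' = Q + AᵀP(A−BK) = [18.7724 -5.6154; -5.6154 2.5577]
tr(P') = 21.3301

0.3013 0.3077


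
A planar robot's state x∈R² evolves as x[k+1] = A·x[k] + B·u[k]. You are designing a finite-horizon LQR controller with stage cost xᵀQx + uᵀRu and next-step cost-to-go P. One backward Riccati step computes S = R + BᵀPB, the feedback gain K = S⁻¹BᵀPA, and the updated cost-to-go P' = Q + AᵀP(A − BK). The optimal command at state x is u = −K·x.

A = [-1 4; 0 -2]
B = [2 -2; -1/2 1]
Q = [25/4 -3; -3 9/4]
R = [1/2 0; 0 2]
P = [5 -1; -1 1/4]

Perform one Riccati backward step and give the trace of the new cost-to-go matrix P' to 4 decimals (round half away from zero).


BᵀP = [10.5000 -2.1250; -11.0000 2.2500]
S = R + BᵀPB = [1/2 0; 0 2] + [22.0625 -23.1250; -23.1250 24.2500] = [22.5625 -23.1250; -23.1250 26.2500]
BᵀPA = [-10.5000 46.2500; 11.0000 -48.5000]
K = S⁻¹·BᵀPA = [-0.3696 1.6087; 0.0935 -0.4304]
A−BK = [-0.0739 -0.0783; -0.2783 -0.7652]
AᵀP(A−BK) = [0.0913 -0.3739; -0.3739 1.7217]
P' = Q + AᵀP(A−BK) = [6.3413 -3.3739; -3.3739 3.9717]
tr(P') = 10.3130

10.3130


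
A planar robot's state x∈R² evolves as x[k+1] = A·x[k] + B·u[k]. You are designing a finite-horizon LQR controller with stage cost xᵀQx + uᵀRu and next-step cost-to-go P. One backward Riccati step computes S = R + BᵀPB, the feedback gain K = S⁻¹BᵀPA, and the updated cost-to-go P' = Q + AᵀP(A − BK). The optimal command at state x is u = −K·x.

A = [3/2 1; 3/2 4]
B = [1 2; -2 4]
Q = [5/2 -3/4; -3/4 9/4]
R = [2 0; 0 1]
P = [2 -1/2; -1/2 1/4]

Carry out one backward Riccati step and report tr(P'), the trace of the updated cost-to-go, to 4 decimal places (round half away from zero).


5.9173

BᵀP = [3.0000 -1.0000; 2.0000 0.0000]
S = R + BᵀPB = [2 0; 0 1] + [5.0000 2.0000; 2.0000 4.0000] = [7.0000 2.0000; 2.0000 5.0000]
BᵀPA = [3.0000 -1.0000; 3.0000 2.0000]
K = S⁻¹·BᵀPA = [0.2903 -0.2903; 0.4839 0.5161]
A−BK = [0.2419 0.2581; 0.1452 1.3548]
AᵀP(A−BK) = [0.4899 0.0726; 0.0726 0.6774]
P' = Q + AᵀP(A−BK) = [2.9899 -0.6774; -0.6774 2.9274]
tr(P') = 5.9173


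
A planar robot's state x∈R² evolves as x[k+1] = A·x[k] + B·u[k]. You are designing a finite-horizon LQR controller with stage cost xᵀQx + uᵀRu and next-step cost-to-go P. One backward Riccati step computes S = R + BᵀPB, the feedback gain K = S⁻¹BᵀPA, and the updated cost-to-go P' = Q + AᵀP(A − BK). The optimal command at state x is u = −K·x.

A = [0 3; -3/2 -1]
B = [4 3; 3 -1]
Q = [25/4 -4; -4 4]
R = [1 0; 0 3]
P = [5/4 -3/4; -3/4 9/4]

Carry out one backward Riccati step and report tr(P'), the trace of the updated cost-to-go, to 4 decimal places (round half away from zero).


13.4519

BᵀP = [2.7500 3.7500; 4.5000 -4.5000]
S = R + BᵀPB = [1 0; 0 3] + [22.2500 4.5000; 4.5000 18.0000] = [23.2500 4.5000; 4.5000 21.0000]
BᵀPA = [-5.6250 4.5000; 6.7500 18.0000]
K = S⁻¹·BᵀPA = [-0.3173 0.0288; 0.3894 0.8510]
A−BK = [0.1010 0.3317; -0.1587 -0.2356]
AᵀP(A−BK) = [0.6490 1.1683; 1.1683 2.5529]
P' = Q + AᵀP(A−BK) = [6.8990 -2.8317; -2.8317 6.5529]
tr(P') = 13.4519


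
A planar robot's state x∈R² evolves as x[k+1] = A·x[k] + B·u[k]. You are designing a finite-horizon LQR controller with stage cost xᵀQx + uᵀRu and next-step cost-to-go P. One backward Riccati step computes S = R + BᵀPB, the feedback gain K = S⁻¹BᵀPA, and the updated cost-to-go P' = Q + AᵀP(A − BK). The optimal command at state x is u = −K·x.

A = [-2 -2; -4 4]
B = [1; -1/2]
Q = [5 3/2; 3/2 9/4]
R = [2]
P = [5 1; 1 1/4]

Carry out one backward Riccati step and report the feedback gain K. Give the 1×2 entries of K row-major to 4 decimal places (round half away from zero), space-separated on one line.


BᵀP = [4.5000 0.8750]
S = R + BᵀPB = [2] + [4.0625] = [6.0625]
BᵀPA = [-12.5000 -5.5000]
K = S⁻¹·BᵀPA = [-2.0619 -0.9072]
A−BK = [0.0619 -1.0928; -5.0309 3.5464]
AᵀP(A−BK) = [14.2268 4.6598; 4.6598 3.0103]
P' = Q + AᵀP(A−BK) = [19.2268 6.1598; 6.1598 5.2603]
tr(P') = 24.4871

-2.0619 -0.9072


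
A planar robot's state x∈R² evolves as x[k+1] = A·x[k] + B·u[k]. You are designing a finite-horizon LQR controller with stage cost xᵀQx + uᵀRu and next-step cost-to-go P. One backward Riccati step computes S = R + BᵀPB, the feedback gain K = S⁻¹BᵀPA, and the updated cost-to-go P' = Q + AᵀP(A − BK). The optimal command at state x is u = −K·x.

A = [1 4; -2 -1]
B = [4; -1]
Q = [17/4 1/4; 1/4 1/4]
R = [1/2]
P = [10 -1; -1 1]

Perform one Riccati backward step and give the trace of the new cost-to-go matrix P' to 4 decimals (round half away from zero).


7.6534

BᵀP = [41.0000 -5.0000]
S = R + BᵀPB = [1/2] + [169.0000] = [169.5000]
BᵀPA = [51.0000 169.0000]
K = S⁻¹·BᵀPA = [0.3009 0.9971]
A−BK = [-0.2035 0.0118; -1.6991 -0.0029]
AᵀP(A−BK) = [2.6549 0.1504; 0.1504 0.4985]
P' = Q + AᵀP(A−BK) = [6.9049 0.4004; 0.4004 0.7485]
tr(P') = 7.6534


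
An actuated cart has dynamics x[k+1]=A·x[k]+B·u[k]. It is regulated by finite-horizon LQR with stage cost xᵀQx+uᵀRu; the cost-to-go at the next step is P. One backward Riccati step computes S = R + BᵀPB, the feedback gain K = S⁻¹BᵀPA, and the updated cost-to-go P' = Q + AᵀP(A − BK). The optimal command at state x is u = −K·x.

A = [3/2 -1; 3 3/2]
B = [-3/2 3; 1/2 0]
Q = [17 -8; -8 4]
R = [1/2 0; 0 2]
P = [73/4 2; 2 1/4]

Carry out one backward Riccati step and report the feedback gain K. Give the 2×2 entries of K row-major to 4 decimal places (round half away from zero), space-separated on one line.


-0.5527 0.2983 0.3392 -0.1332

BᵀP = [-26.3750 -2.8750; 54.7500 6.0000]
S = R + BᵀPB = [1/2 0; 0 2] + [38.1250 -79.1250; -79.1250 164.2500] = [38.6250 -79.1250; -79.1250 166.2500]
BᵀPA = [-48.1875 22.0625; 100.1250 -45.7500]
K = S⁻¹·BᵀPA = [-0.5527 0.2983; 0.3392 -0.1332]
A−BK = [-0.3467 -0.1529; 3.2763 1.3508]
AᵀP(A−BK) = [0.7165 -0.0375; -0.0375 0.1367]
P' = Q + AᵀP(A−BK) = [17.7165 -8.0375; -8.0375 4.1367]
tr(P') = 21.8532


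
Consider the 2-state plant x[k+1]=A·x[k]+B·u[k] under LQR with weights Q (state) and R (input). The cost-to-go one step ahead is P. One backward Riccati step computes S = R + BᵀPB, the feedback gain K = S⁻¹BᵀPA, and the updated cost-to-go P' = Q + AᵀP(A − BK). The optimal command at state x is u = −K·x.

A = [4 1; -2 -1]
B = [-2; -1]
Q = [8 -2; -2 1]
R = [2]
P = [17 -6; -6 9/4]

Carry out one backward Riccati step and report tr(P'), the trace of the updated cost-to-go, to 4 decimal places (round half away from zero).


BᵀP = [-28.0000 9.7500]
S = R + BᵀPB = [2] + [46.2500] = [48.2500]
BᵀPA = [-131.5000 -37.7500]
K = S⁻¹·BᵀPA = [-2.7254 -0.7824]
A−BK = [-1.4508 -0.5648; -4.7254 -1.7824]
AᵀP(A−BK) = [18.6114 5.6166; 5.6166 1.7150]
P' = Q + AᵀP(A−BK) = [26.6114 3.6166; 3.6166 2.7150]
tr(P') = 29.3264

29.3264


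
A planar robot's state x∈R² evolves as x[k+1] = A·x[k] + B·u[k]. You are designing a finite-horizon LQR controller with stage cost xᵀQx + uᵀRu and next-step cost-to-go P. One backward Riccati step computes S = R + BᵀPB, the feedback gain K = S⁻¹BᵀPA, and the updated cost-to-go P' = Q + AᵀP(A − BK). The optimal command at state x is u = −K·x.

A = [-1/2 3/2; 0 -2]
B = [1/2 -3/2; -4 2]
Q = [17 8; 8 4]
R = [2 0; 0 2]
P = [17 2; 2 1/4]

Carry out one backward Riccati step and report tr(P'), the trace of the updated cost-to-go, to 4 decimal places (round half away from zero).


BᵀP = [0.5000 0.0000; -21.5000 -2.5000]
S = R + BᵀPB = [2 0; 0 2] + [0.2500 -0.7500; -0.7500 27.2500] = [2.2500 -0.7500; -0.7500 29.2500]
BᵀPA = [-0.2500 0.7500; 10.7500 -27.2500]
K = S⁻¹·BᵀPA = [0.0115 0.0230; 0.3678 -0.9310]
A−BK = [0.0460 0.0920; -0.6897 -0.0460]
AᵀP(A−BK) = [0.2989 -0.7356; -0.7356 1.8621]
P' = Q + AᵀP(A−BK) = [17.2989 7.2644; 7.2644 5.8621]
tr(P') = 23.1609

23.1609


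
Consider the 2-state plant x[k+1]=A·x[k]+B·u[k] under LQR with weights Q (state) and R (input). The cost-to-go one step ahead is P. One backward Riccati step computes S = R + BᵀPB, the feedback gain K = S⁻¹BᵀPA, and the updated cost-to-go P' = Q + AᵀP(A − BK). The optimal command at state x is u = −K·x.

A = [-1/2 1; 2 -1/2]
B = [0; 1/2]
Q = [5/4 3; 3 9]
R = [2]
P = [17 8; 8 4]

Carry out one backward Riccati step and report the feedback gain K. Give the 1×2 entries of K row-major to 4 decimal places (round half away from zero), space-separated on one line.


BᵀP = [4.0000 2.0000]
S = R + BᵀPB = [2] + [1.0000] = [3.0000]
BᵀPA = [2.0000 3.0000]
K = S⁻¹·BᵀPA = [0.6667 1.0000]
A−BK = [-0.5000 1.0000; 1.6667 -1.0000]
AᵀP(A−BK) = [2.9167 3.5000; 3.5000 7.0000]
P' = Q + AᵀP(A−BK) = [4.1667 6.5000; 6.5000 16.0000]
tr(P') = 20.1667

0.6667 1.0000


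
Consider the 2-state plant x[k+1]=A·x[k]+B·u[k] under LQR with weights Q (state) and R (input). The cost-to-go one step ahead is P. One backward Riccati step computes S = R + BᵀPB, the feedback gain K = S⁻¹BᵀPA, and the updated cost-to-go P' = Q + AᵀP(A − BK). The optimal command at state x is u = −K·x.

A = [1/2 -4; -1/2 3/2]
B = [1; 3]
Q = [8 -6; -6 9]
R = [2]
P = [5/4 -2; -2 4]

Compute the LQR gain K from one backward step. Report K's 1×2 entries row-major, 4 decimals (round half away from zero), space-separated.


BᵀP = [-4.7500 10.0000]
S = R + BᵀPB = [2] + [25.2500] = [27.2500]
BᵀPA = [-7.3750 34.0000]
K = S⁻¹·BᵀPA = [-0.2706 1.2477]
A−BK = [0.7706 -5.2477; 0.3119 -2.2431]
AᵀP(A−BK) = [0.3165 -1.7982; -1.7982 10.5780]
P' = Q + AᵀP(A−BK) = [8.3165 -7.7982; -7.7982 19.5780]
tr(P') = 27.8945

-0.2706 1.2477


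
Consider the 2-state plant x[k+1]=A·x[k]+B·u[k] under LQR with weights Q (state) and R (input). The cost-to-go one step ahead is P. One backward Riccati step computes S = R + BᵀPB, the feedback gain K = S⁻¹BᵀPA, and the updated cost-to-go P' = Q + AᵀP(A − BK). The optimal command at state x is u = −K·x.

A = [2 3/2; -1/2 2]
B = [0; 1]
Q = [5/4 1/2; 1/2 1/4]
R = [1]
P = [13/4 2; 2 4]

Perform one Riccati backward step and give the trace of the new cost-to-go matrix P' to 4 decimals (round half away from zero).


21.8125

BᵀP = [2.0000 4.0000]
S = R + BᵀPB = [1] + [4.0000] = [5.0000]
BᵀPA = [2.0000 11.0000]
K = S⁻¹·BᵀPA = [0.4000 2.2000]
A−BK = [2.0000 1.5000; -0.9000 -0.2000]
AᵀP(A−BK) = [9.2000 7.8500; 7.8500 11.1125]
P' = Q + AᵀP(A−BK) = [10.4500 8.3500; 8.3500 11.3625]
tr(P') = 21.8125


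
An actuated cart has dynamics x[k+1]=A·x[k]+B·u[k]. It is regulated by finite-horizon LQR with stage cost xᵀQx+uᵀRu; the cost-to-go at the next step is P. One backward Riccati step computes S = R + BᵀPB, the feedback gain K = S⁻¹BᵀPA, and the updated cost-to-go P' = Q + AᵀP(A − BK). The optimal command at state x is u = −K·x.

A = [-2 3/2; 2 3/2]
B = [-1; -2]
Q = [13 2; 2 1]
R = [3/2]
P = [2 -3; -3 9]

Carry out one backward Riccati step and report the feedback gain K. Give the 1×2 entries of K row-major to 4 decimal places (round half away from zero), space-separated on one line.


BᵀP = [4.0000 -15.0000]
S = R + BᵀPB = [3/2] + [26.0000] = [27.5000]
BᵀPA = [-38.0000 -16.5000]
K = S⁻¹·BᵀPA = [-1.3818 -0.6000]
A−BK = [-3.3818 0.9000; -0.7636 0.3000]
AᵀP(A−BK) = [15.4909 -1.8000; -1.8000 1.3500]
P' = Q + AᵀP(A−BK) = [28.4909 0.2000; 0.2000 2.3500]
tr(P') = 30.8409

-1.3818 -0.6000


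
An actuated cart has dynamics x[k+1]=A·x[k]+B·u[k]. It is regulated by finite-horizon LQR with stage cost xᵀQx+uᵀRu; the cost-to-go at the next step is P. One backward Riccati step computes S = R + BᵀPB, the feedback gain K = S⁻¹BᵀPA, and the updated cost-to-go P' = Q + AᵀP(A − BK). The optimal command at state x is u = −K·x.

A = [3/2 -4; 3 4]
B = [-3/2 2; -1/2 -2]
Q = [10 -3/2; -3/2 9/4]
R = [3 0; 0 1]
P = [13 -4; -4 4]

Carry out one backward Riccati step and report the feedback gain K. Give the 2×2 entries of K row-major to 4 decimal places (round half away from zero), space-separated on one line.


BᵀP = [-17.5000 4.0000; 34.0000 -16.0000]
S = R + BᵀPB = [3 0; 0 1] + [24.2500 -43.0000; -43.0000 100.0000] = [27.2500 -43.0000; -43.0000 101.0000]
BᵀPA = [-14.2500 86.0000; 3.0000 -200.0000]
K = S⁻¹·BᵀPA = [-1.4506 0.0952; -0.5879 -1.9397]
A−BK = [0.4999 0.0221; 1.0989 0.1683]
AᵀP(A−BK) = [10.3427 1.1758; 1.1758 3.8793]
P' = Q + AᵀP(A−BK) = [20.3427 -0.3242; -0.3242 6.1293]
tr(P') = 26.4720

-1.4506 0.0952 -0.5879 -1.9397


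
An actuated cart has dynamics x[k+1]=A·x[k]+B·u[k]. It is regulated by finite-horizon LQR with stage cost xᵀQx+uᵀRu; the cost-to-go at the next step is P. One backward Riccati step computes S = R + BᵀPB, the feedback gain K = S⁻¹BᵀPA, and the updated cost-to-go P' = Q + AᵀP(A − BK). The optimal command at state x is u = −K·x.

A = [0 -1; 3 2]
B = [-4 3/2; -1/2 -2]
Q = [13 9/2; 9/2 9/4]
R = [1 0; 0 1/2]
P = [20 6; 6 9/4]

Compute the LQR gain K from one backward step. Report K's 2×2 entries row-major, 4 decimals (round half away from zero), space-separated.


BᵀP = [-83.0000 -25.1250; 18.0000 4.5000]
S = R + BᵀPB = [1 0; 0 1/2] + [344.5625 -74.2500; -74.2500 18.0000] = [345.5625 -74.2500; -74.2500 18.5000]
BᵀPA = [-75.3750 32.7500; 13.5000 -9.0000]
K = S⁻¹·BᵀPA = [-0.4456 -0.0709; -1.0587 -0.7710]
A−BK = [-0.1944 -0.1270; 0.6598 0.4225]
AᵀP(A−BK) = [0.9551 0.5652; 0.5652 0.3826]
P' = Q + AᵀP(A−BK) = [13.9551 5.0652; 5.0652 2.6326]
tr(P') = 16.5877

-0.4456 -0.0709 -1.0587 -0.7710


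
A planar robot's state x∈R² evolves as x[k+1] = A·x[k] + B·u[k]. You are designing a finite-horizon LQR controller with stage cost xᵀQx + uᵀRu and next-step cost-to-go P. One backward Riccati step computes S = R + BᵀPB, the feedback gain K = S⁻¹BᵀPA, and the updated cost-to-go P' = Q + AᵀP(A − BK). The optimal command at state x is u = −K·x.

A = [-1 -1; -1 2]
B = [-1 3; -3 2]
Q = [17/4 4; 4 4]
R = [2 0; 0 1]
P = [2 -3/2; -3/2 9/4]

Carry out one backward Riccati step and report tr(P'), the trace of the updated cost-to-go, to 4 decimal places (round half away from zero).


10.9974

BᵀP = [2.5000 -5.2500; 3.0000 0.0000]
S = R + BᵀPB = [2 0; 0 1] + [13.2500 -3.0000; -3.0000 9.0000] = [15.2500 -3.0000; -3.0000 10.0000]
BᵀPA = [2.7500 -13.0000; -3.0000 -3.0000]
K = S⁻¹·BᵀPA = [0.1289 -0.9686; -0.2613 -0.5906]
A−BK = [-0.0871 -0.1969; -0.0906 0.2753]
AᵀP(A−BK) = [0.1115 -0.1080; -0.1080 2.6359]
P' = Q + AᵀP(A−BK) = [4.3615 3.8920; 3.8920 6.6359]
tr(P') = 10.9974


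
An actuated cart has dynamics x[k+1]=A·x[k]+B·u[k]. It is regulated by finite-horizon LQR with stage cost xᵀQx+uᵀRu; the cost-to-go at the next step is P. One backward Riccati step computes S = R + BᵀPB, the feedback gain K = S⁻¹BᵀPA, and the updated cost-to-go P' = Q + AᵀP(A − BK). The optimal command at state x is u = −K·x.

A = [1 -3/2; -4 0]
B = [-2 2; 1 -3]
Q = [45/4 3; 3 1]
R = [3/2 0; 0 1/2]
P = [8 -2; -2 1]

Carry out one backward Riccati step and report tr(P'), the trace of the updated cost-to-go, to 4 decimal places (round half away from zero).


BᵀP = [-18.0000 5.0000; 22.0000 -7.0000]
S = R + BᵀPB = [3/2 0; 0 1/2] + [41.0000 -51.0000; -51.0000 65.0000] = [42.5000 -51.0000; -51.0000 65.5000]
BᵀPA = [-38.0000 27.0000; 50.0000 -33.0000]
K = S⁻¹·BᵀPA = [0.3338 0.4679; 1.0233 -0.1395]
A−BK = [-0.3789 -0.2852; -1.2640 -0.8865]
AᵀP(A−BK) = [1.5212 0.7551; 0.7551 0.7633]
P' = Q + AᵀP(A−BK) = [12.7712 3.7551; 3.7551 1.7633]
tr(P') = 14.5345

14.5345


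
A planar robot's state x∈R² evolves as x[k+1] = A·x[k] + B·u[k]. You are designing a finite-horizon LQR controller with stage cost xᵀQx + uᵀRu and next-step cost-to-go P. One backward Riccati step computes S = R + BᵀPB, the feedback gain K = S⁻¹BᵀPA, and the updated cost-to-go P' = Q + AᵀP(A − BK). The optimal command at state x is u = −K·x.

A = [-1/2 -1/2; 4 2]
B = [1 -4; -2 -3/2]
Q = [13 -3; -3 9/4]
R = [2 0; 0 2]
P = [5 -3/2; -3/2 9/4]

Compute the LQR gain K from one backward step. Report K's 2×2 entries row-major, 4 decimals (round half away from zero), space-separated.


-1.5026 -0.7877 -0.2199 -0.0578

BᵀP = [8.0000 -6.0000; -17.7500 2.6250]
S = R + BᵀPB = [2 0; 0 2] + [20.0000 -23.0000; -23.0000 67.0625] = [22.0000 -23.0000; -23.0000 69.0625]
BᵀPA = [-28.0000 -16.0000; 19.3750 14.1250]
K = S⁻¹·BᵀPA = [-1.5026 -0.7877; -0.2199 -0.0578]
A−BK = [0.1231 0.0565; 0.6650 0.3379]
AᵀP(A−BK) = [5.4375 2.8142; 2.8142 1.4632]
P' = Q + AᵀP(A−BK) = [18.4375 -0.1858; -0.1858 3.7132]
tr(P') = 22.1507


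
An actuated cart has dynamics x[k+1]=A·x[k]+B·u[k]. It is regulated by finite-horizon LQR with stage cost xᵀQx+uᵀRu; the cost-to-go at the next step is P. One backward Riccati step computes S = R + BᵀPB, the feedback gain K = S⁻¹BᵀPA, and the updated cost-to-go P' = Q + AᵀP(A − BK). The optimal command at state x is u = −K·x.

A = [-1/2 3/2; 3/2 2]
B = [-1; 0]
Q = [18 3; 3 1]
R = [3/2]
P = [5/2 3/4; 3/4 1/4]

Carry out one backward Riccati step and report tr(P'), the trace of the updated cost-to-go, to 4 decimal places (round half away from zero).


23.2930

BᵀP = [-2.5000 -0.7500]
S = R + BᵀPB = [3/2] + [2.5000] = [4.0000]
BᵀPA = [0.1250 -5.2500]
K = S⁻¹·BᵀPA = [0.0313 -1.3125]
A−BK = [-0.4688 0.1875; 1.5000 2.0000]
AᵀP(A−BK) = [0.0586 -0.0234; -0.0234 4.2344]
P' = Q + AᵀP(A−BK) = [18.0586 2.9766; 2.9766 5.2344]
tr(P') = 23.2930


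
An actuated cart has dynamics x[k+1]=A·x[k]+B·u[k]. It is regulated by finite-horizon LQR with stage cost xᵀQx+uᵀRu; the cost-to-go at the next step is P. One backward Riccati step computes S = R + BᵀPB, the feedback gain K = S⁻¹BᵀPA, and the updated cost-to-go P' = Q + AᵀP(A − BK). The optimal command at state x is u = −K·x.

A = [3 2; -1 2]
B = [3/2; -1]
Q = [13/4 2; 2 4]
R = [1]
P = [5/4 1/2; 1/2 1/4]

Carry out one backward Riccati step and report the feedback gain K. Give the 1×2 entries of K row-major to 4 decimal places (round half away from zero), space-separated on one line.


1.4146 1.4634

BᵀP = [1.3750 0.5000]
S = R + BᵀPB = [1] + [1.5625] = [2.5625]
BᵀPA = [3.6250 3.7500]
K = S⁻¹·BᵀPA = [1.4146 1.4634]
A−BK = [0.8780 -0.1951; 0.4146 3.4634]
AᵀP(A−BK) = [3.3720 3.6951; 3.6951 4.5122]
P' = Q + AᵀP(A−BK) = [6.6220 5.6951; 5.6951 8.5122]
tr(P') = 15.1341


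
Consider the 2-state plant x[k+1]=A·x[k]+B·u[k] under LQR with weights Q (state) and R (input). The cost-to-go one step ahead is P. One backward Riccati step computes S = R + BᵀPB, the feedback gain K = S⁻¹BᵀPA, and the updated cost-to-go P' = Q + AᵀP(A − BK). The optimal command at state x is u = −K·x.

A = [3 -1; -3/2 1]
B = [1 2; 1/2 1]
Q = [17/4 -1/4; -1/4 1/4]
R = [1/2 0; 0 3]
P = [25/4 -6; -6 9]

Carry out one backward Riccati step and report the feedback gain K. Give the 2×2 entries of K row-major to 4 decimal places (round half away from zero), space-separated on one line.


BᵀP = [3.2500 -1.5000; 6.5000 -3.0000]
S = R + BᵀPB = [1/2 0; 0 3] + [2.5000 5.0000; 5.0000 10.0000] = [3.0000 5.0000; 5.0000 13.0000]
BᵀPA = [12.0000 -4.7500; 24.0000 -9.5000]
K = S⁻¹·BᵀPA = [2.5714 -1.0179; 0.8571 -0.3393]
A−BK = [-1.2857 0.6964; -3.6429 1.8482]
AᵀP(A−BK) = [79.0714 -38.8929; -38.8929 19.1920]
P' = Q + AᵀP(A−BK) = [83.3214 -39.1429; -39.1429 19.4420]
tr(P') = 102.7634

2.5714 -1.0179 0.8571 -0.3393


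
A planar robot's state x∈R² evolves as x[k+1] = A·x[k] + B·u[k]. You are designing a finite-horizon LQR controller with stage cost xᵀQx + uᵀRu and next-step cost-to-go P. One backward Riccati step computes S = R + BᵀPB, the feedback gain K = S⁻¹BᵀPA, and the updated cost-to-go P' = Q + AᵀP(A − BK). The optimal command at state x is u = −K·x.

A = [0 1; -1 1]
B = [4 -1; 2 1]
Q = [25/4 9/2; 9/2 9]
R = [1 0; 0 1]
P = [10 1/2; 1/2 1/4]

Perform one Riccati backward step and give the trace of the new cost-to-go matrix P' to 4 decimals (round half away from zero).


BᵀP = [41.0000 2.5000; -9.5000 -0.2500]
S = R + BᵀPB = [1 0; 0 1] + [169.0000 -38.5000; -38.5000 9.2500] = [170.0000 -38.5000; -38.5000 10.2500]
BᵀPA = [-2.5000 43.5000; 0.2500 -9.7500]
K = S⁻¹·BᵀPA = [-0.0615 0.2709; -0.2065 0.0663]
A−BK = [0.0394 -0.0173; -0.6705 0.3919]
AᵀP(A−BK) = [0.1479 -0.0893; -0.0893 0.1124]
P' = Q + AᵀP(A−BK) = [6.3979 4.4107; 4.4107 9.1124]
tr(P') = 15.5103

15.5103


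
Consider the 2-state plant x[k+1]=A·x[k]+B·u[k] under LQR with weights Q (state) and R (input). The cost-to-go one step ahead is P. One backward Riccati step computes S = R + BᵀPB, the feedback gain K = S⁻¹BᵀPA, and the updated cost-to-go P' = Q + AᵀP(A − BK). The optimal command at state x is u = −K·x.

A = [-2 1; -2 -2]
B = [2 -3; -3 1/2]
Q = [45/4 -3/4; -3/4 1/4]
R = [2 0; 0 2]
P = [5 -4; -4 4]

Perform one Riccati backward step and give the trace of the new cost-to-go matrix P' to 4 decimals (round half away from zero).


14.2500

BᵀP = [22.0000 -20.0000; -17.0000 14.0000]
S = R + BᵀPB = [2 0; 0 2] + [104.0000 -76.0000; -76.0000 58.0000] = [106.0000 -76.0000; -76.0000 60.0000]
BᵀPA = [-4.0000 62.0000; 6.0000 -45.0000]
K = S⁻¹·BᵀPA = [0.3699 0.5137; 0.5685 -0.0993]
A−BK = [-1.0342 -0.3253; -1.1747 -0.4092]
AᵀP(A−BK) = [2.0685 0.6507; 0.6507 0.6815]
P' = Q + AᵀP(A−BK) = [13.3185 -0.0993; -0.0993 0.9315]
tr(P') = 14.2500


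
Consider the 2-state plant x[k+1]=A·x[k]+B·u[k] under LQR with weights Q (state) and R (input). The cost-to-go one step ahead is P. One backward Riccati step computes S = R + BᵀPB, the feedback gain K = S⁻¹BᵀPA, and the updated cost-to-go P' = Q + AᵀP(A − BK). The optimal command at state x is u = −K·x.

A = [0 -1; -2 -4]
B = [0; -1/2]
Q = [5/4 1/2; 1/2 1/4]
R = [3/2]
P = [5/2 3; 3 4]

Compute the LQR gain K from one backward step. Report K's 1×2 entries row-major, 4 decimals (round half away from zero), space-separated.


BᵀP = [-1.5000 -2.0000]
S = R + BᵀPB = [3/2] + [1.0000] = [2.5000]
BᵀPA = [4.0000 9.5000]
K = S⁻¹·BᵀPA = [1.6000 3.8000]
A−BK = [0.0000 -1.0000; -1.2000 -2.1000]
AᵀP(A−BK) = [9.6000 22.8000; 22.8000 54.4000]
P' = Q + AᵀP(A−BK) = [10.8500 23.3000; 23.3000 54.6500]
tr(P') = 65.5000

1.6000 3.8000


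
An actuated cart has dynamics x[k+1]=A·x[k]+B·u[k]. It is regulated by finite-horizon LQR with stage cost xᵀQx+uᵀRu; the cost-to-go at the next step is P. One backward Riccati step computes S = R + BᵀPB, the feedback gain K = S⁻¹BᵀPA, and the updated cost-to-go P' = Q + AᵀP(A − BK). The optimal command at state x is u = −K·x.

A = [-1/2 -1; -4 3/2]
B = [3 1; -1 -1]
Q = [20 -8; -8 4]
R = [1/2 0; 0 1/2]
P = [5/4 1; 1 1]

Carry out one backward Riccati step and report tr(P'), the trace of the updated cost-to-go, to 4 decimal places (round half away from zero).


30.4063

BᵀP = [2.7500 2.0000; 0.2500 0.0000]
S = R + BᵀPB = [1/2 0; 0 1/2] + [6.2500 0.7500; 0.7500 0.2500] = [6.7500 0.7500; 0.7500 0.7500]
BᵀPA = [-9.3750 0.2500; -0.1250 -0.2500]
K = S⁻¹·BᵀPA = [-1.5417 0.0833; 1.3750 -0.4167]
A−BK = [2.7500 -0.8333; -4.1667 1.1667]
AᵀP(A−BK) = [6.0313 -1.3958; -1.3958 0.3750]
P' = Q + AᵀP(A−BK) = [26.0313 -9.3958; -9.3958 4.3750]
tr(P') = 30.4063


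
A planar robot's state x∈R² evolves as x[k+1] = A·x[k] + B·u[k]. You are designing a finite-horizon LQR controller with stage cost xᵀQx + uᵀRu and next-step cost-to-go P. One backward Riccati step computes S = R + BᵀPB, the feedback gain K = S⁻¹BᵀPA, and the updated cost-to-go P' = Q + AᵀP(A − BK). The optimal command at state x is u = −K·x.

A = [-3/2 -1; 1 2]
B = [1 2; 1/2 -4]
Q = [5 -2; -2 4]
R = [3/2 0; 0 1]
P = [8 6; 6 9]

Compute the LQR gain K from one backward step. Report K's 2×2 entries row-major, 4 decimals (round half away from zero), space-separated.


BᵀP = [11.0000 10.5000; -8.0000 -24.0000]
S = R + BᵀPB = [3/2 0; 0 1] + [16.2500 -20.0000; -20.0000 80.0000] = [17.7500 -20.0000; -20.0000 81.0000]
BᵀPA = [-6.0000 10.0000; -12.0000 -40.0000]
K = S⁻¹·BᵀPA = [-0.6996 0.0096; -0.3209 -0.4914]
A−BK = [-0.1586 -0.0267; 0.0662 0.0294]
AᵀP(A−BK) = [0.9518 0.1604; 0.1604 0.2457]
P' = Q + AᵀP(A−BK) = [5.9518 -1.8396; -1.8396 4.2457]
tr(P') = 10.1975

-0.6996 0.0096 -0.3209 -0.4914


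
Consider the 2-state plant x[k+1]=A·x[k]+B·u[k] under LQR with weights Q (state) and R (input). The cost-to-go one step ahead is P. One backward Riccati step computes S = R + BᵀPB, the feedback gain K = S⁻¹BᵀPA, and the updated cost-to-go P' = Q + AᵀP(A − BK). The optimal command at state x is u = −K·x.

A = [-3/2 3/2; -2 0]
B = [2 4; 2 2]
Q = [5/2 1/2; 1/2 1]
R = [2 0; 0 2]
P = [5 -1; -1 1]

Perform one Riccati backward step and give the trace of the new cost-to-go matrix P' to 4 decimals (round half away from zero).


BᵀP = [8.0000 0.0000; 18.0000 -2.0000]
S = R + BᵀPB = [2 0; 0 2] + [16.0000 32.0000; 32.0000 68.0000] = [18.0000 32.0000; 32.0000 70.0000]
BᵀPA = [-12.0000 12.0000; -23.0000 27.0000]
K = S⁻¹·BᵀPA = [-0.4407 -0.1017; -0.1271 0.4322]
A−BK = [-0.1102 -0.0254; -0.8644 -0.6610]
AᵀP(A−BK) = [1.0381 0.4703; 0.4703 0.8008]
P' = Q + AᵀP(A−BK) = [3.5381 0.9703; 0.9703 1.8008]
tr(P') = 5.3390

5.3390


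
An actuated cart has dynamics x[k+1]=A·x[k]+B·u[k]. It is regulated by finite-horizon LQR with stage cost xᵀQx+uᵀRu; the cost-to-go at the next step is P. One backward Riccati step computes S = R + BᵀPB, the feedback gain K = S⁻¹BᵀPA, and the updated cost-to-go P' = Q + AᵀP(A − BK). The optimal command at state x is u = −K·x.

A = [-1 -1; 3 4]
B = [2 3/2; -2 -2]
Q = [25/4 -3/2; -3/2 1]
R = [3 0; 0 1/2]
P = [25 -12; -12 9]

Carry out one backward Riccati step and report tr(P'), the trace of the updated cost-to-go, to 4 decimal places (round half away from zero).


19.0797

BᵀP = [74.0000 -42.0000; 61.5000 -36.0000]
S = R + BᵀPB = [3 0; 0 1/2] + [232.0000 195.0000; 195.0000 164.2500] = [235.0000 195.0000; 195.0000 164.7500]
BᵀPA = [-200.0000 -242.0000; -169.5000 -205.5000]
K = S⁻¹·BᵀPA = [0.1483 0.2937; -1.2043 -1.5949]
A−BK = [0.5099 0.8051; 0.8879 1.3975]
AᵀP(A−BK) = [3.5208 5.3924; 5.3924 8.3089]
P' = Q + AᵀP(A−BK) = [9.7708 3.8924; 3.8924 9.3089]
tr(P') = 19.0797


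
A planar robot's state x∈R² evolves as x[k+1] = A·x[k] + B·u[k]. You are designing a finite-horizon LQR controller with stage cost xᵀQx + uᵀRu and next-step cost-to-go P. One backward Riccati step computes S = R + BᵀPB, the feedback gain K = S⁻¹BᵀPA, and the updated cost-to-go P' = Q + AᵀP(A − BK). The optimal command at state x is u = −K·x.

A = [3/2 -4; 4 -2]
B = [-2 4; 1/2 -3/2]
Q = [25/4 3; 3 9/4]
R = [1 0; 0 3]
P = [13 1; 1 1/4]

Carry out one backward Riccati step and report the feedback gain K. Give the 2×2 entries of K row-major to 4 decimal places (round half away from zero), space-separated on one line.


-0.5066 0.9908 0.2005 -0.5561

BᵀP = [-25.5000 -1.8750; 50.5000 3.6250]
S = R + BᵀPB = [1 0; 0 3] + [50.0625 -99.1875; -99.1875 196.5625] = [51.0625 -99.1875; -99.1875 199.5625]
BᵀPA = [-45.7500 105.7500; 90.2500 -209.2500]
K = S⁻¹·BᵀPA = [-0.5066 0.9908; 0.2005 -0.5561]
A−BK = [-0.3150 0.2060; 4.5540 -3.3295]
AᵀP(A−BK) = [3.9828 -3.4837; -3.4837 3.8608]
P' = Q + AᵀP(A−BK) = [10.2328 -0.4837; -0.4837 6.1108]
tr(P') = 16.3436


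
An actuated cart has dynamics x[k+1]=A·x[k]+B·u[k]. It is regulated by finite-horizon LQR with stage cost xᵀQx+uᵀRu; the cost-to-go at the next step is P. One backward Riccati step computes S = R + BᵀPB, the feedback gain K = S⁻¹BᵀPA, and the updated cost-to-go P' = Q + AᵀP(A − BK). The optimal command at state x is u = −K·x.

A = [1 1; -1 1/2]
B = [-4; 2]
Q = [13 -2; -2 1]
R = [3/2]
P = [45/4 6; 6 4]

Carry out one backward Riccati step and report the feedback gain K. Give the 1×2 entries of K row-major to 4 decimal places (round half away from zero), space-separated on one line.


-0.1675 -0.4039

BᵀP = [-33.0000 -16.0000]
S = R + BᵀPB = [3/2] + [100.0000] = [101.5000]
BᵀPA = [-17.0000 -41.0000]
K = S⁻¹·BᵀPA = [-0.1675 -0.4039]
A−BK = [0.3300 -0.6158; -0.6650 1.3079]
AᵀP(A−BK) = [0.4027 -0.6170; -0.6170 1.6884]
P' = Q + AᵀP(A−BK) = [13.4027 -2.6170; -2.6170 2.6884]
tr(P') = 16.0911


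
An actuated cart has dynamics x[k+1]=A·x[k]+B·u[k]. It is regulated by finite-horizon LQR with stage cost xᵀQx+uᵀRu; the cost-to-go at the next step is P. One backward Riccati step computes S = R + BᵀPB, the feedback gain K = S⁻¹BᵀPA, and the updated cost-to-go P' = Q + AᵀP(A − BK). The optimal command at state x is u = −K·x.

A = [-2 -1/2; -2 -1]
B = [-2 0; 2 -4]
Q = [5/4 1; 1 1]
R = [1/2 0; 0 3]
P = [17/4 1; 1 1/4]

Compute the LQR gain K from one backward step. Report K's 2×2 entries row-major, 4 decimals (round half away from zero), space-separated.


BᵀP = [-6.5000 -1.5000; -4.0000 -1.0000]
S = R + BᵀPB = [1/2 0; 0 3] + [10.0000 6.0000; 6.0000 4.0000] = [10.5000 6.0000; 6.0000 7.0000]
BᵀPA = [16.0000 4.7500; 10.0000 3.0000]
K = S⁻¹·BᵀPA = [1.3867 0.4067; 0.2400 0.0800]
A−BK = [0.7733 0.3133; -3.8133 -1.4933]
AᵀP(A−BK) = [1.4133 0.4433; 0.4433 0.1408]
P' = Q + AᵀP(A−BK) = [2.6633 1.4433; 1.4433 1.1408]
tr(P') = 3.8042

1.3867 0.4067 0.2400 0.0800


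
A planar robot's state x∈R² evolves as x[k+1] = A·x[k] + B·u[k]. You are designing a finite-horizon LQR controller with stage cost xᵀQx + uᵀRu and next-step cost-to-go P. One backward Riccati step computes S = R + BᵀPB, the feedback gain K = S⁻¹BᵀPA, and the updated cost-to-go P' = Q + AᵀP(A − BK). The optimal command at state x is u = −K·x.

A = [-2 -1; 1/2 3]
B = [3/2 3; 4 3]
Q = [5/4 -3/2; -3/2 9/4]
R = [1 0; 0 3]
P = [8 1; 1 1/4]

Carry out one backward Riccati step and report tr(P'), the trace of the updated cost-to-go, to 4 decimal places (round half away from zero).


6.4571

BᵀP = [16.0000 2.5000; 27.0000 3.7500]
S = R + BᵀPB = [1 0; 0 3] + [34.0000 55.5000; 55.5000 92.2500] = [35.0000 55.5000; 55.5000 95.2500]
BᵀPA = [-30.7500 -8.5000; -52.1250 -15.7500]
K = S⁻¹·BᵀPA = [-0.1420 0.2544; -0.4645 -0.3136]
A−BK = [-0.3935 -0.4408; 2.4615 2.9231]
AᵀP(A−BK) = [1.4837 1.3521; 1.3521 1.4734]
P' = Q + AᵀP(A−BK) = [2.7337 -0.1479; -0.1479 3.7234]
tr(P') = 6.4571


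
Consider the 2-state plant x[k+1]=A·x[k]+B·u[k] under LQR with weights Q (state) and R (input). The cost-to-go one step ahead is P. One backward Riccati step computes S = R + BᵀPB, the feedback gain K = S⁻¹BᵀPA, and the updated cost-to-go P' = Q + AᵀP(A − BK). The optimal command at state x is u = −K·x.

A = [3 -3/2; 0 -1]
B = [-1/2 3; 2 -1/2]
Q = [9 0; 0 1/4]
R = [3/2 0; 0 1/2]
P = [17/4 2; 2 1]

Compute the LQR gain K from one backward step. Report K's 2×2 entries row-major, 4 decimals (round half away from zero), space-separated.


BᵀP = [1.8750 1.0000; 11.7500 5.5000]
S = R + BᵀPB = [3/2 0; 0 1/2] + [1.0625 5.1250; 5.1250 32.5000] = [2.5625 5.1250; 5.1250 33.0000]
BᵀPA = [5.6250 -3.8125; 35.2500 -23.1250]
K = S⁻¹·BᵀPA = [0.0852 -0.1252; 1.0549 -0.6813]
A−BK = [-0.1222 0.4814; 0.3570 -1.0903]
AᵀP(A−BK) = [0.5838 -0.4044; -0.4044 0.3298]
P' = Q + AᵀP(A−BK) = [9.5838 -0.4044; -0.4044 0.5798]
tr(P') = 10.1636

0.0852 -0.1252 1.0549 -0.6813


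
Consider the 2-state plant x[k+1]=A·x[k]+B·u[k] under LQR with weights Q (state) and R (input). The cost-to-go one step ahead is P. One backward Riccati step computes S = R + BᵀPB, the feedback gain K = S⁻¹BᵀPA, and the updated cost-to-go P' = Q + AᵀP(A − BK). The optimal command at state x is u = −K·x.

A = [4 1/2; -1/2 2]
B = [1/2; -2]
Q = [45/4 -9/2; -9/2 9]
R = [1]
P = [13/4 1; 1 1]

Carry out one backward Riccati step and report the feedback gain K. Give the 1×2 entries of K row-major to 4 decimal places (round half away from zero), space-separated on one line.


-0.1967 -0.8361

BᵀP = [-0.3750 -1.5000]
S = R + BᵀPB = [1] + [2.8125] = [3.8125]
BᵀPA = [-0.7500 -3.1875]
K = S⁻¹·BᵀPA = [-0.1967 -0.8361]
A−BK = [4.0984 0.9180; -0.8934 0.3279]
AᵀP(A−BK) = [48.1025 12.6230; 12.6230 4.1475]
P' = Q + AᵀP(A−BK) = [59.3525 8.1230; 8.1230 13.1475]
tr(P') = 72.5000


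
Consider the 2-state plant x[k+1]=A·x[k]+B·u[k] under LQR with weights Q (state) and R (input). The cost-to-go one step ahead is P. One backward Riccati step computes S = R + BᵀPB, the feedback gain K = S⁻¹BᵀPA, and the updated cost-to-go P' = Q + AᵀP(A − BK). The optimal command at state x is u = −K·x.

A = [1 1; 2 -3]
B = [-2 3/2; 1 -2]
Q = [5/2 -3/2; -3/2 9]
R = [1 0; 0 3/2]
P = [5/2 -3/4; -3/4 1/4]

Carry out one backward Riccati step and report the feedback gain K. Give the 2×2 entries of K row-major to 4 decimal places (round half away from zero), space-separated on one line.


-0.1264 -0.4898 0.0371 0.3316

BᵀP = [-5.7500 1.7500; 5.2500 -1.6250]
S = R + BᵀPB = [1 0; 0 3/2] + [13.2500 -12.1250; -12.1250 11.1250] = [14.2500 -12.1250; -12.1250 12.6250]
BᵀPA = [-2.2500 -11.0000; 2.0000 10.1250]
K = S⁻¹·BᵀPA = [-0.1264 -0.4898; 0.0371 0.3316]
A−BK = [0.6917 -0.4770; 2.2005 -1.8470]
AᵀP(A−BK) = [0.1416 -0.0152; -0.0152 0.5050]
P' = Q + AᵀP(A−BK) = [2.6416 -1.5152; -1.5152 9.5050]
tr(P') = 12.1466


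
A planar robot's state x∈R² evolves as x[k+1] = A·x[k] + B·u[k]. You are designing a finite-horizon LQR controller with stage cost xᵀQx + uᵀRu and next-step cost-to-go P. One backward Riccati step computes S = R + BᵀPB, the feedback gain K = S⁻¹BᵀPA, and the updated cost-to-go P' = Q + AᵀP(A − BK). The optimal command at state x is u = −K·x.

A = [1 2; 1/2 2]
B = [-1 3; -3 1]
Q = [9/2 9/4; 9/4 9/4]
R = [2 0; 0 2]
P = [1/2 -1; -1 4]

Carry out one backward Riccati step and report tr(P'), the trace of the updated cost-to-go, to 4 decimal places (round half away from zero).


BᵀP = [2.5000 -11.0000; 0.5000 1.0000]
S = R + BᵀPB = [2 0; 0 2] + [30.5000 -3.5000; -3.5000 2.5000] = [32.5000 -3.5000; -3.5000 4.5000]
BᵀPA = [-3.0000 -17.0000; 1.0000 3.0000]
K = S⁻¹·BᵀPA = [-0.0746 -0.4925; 0.1642 0.2836]
A−BK = [0.4328 0.6567; 0.1119 0.2388]
AᵀP(A−BK) = [0.1119 0.2388; 0.2388 0.7761]
P' = Q + AᵀP(A−BK) = [4.6119 2.4888; 2.4888 3.0261]
tr(P') = 7.6381

7.6381
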